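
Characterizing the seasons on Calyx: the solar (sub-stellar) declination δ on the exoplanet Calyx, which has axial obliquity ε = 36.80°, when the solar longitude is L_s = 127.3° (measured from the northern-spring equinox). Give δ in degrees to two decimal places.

sin δ = sin ε · sin L_s = sin 36.80° × sin 127.3° = 0.476507.
δ = arcsin(0.476507) = +28.46°.

δ = +28.46°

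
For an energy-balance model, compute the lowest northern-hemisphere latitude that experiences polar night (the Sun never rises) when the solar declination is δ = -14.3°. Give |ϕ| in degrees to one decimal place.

|ϕ| = 75.7°

Polar night requires cos h₀ = −tan ϕ tan δ ≥ 1, i.e. tan ϕ tan δ ≤ −1.
The boundary is |tan ϕ| · |tan δ| = 1, so |ϕ| = 90° − |δ| = 90° − 14.3° = 75.7° in the northern hemisphere.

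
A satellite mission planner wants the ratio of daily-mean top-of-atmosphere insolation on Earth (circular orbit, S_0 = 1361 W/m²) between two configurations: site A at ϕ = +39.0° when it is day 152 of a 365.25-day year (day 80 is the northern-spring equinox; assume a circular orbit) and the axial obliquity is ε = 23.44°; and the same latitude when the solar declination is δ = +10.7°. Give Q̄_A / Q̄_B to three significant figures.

Q̄_A / Q̄_B ≈ 1.18

— Configuration A (ϕ=+39.0°):
Solar longitude: L_s = 360° × (152 − 80)/365.25 = 70.965°.
sin δ = sin 23.44° × sin 70.965° = 0.37604, so δ = +22.088°.
cos h₀ = −tan(+39.0°) tan(+22.088°) = -0.3286, h₀ = 1.9056 rad.
Bracket: h₀ sin ϕ sin δ + cos ϕ cos δ sin h₀ = 1.9056×0.62932×0.37604 + 0.77715×0.92660×0.94446 = 0.450959 + 0.680112 = 1.131071.
Q̄ = (S_0/π) × [bracket] = (1361/π) × 1.131071 = 490.00 W/m².
— Configuration B (ϕ=+39.0°):
cos h₀ = −tan(+39.0°) tan(+10.700°) = -0.1530, h₀ = 1.7244 rad.
Bracket: h₀ sin ϕ sin δ + cos ϕ cos δ sin h₀ = 1.7244×0.62932×0.18567 + 0.77715×0.98261×0.98822 = 0.201489 + 0.754640 = 0.956129.
Q̄ = (S_0/π) × [bracket] = (1361/π) × 0.956129 = 414.21 W/m².
Ratio Q̄_A / Q̄_B = 490.00 / 414.21 = 1.183.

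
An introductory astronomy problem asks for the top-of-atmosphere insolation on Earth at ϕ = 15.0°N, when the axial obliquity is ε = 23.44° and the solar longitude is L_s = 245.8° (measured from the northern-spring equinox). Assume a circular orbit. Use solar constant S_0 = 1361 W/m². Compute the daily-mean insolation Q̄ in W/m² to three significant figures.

Solar declination: sin δ = sin ε · sin L_s = sin 23.44° × sin 245.8° = -0.36283, so δ = -21.274°.
cos h₀ = −tan(+15.0°) tan(-21.274°) = 0.1043, h₀ = 1.4663 rad.
Bracket: h₀ sin ϕ sin δ + cos ϕ cos δ sin h₀ = 1.4663×0.25882×-0.36283 + 0.96593×0.93185×0.99454 = -0.137697 + 0.895187 = 0.757490.
Q̄ = (S_0/π) × [bracket] = (1361/π) × 0.757490 = 328.2 W/m².

Q̄ ≈ 328 W/m²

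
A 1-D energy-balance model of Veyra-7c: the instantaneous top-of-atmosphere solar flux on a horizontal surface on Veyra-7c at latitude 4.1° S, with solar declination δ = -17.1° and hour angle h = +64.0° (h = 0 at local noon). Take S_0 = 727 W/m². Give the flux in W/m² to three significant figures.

319 W/m²

cos θ_z = sin ϕ sin δ + cos ϕ cos δ cos h = 0.021023 + 0.417920 = 0.438943.
Flux = S_0 · cos θ_z = 727 × 0.438943 = 319.1 W/m².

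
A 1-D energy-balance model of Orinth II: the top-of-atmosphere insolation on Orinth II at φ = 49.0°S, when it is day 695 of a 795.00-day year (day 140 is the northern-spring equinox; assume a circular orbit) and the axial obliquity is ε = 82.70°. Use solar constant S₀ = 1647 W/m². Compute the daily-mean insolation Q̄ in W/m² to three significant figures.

Q̄ ≈ 1.17e+03 W/m²

Solar longitude: λ_s = 360° × (695 − 140)/795.00 = 251.321°.
sin δ = sin 82.70° × sin 251.321° = -0.93965, so δ = -69.992°.
cos H₀ = −tan(-49.0°) tan(-69.992°) = -3.1593 ≤ −1 ⇒ polar day, H₀ = π.
Bracket: H₀ sin φ sin δ + cos φ cos δ sin H₀ = 3.1416×-0.75471×-0.93965 + 0.65606×0.34214×0.00000 = 2.227907 + 0.000000 = 2.227907.
Q̄ = (S₀/π) × [bracket] = (1647/π) × 2.227907 = 1168 W/m².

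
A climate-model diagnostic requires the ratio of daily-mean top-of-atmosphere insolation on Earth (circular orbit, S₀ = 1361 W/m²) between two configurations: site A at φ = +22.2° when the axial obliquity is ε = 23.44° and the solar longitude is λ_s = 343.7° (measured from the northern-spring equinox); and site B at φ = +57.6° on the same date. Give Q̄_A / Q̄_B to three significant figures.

Q̄_A / Q̄_B ≈ 2.18

— Configuration A (φ=+22.2°):
Solar declination: sin δ = sin ε · sin λ_s = sin 23.44° × sin 343.7° = -0.11165, so δ = -6.410°.
cos H₀ = −tan(+22.2°) tan(-6.410°) = 0.0458, H₀ = 1.5249 rad.
Bracket: H₀ sin φ sin δ + cos φ cos δ sin H₀ = 1.5249×0.37784×-0.11165 + 0.92587×0.99375×0.99895 = -0.064329 + 0.919117 = 0.854788.
Q̄ = (S₀/π) × [bracket] = (1361/π) × 0.854788 = 370.31 W/m².
— Configuration B (φ=+57.6°):
cos H₀ = −tan(+57.6°) tan(-6.410°) = 0.1770, H₀ = 1.3928 rad.
Bracket: H₀ sin φ sin δ + cos φ cos δ sin H₀ = 1.3928×0.84433×-0.11165 + 0.53583×0.99375×0.98420 = -0.131298 + 0.524068 = 0.392770.
Q̄ = (S₀/π) × [bracket] = (1361/π) × 0.392770 = 170.16 W/m².
Ratio Q̄_A / Q̄_B = 370.31 / 170.16 = 2.176.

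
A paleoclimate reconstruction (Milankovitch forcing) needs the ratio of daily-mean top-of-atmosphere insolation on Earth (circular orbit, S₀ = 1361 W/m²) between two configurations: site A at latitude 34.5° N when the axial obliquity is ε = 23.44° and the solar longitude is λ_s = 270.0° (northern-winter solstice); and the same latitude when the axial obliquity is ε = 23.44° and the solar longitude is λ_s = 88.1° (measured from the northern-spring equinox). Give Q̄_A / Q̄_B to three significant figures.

— Configuration A (φ=+34.5°):
Solar declination: sin δ = sin ε · sin λ_s = sin 23.44° × sin 270.0° = -0.39779, so δ = -23.440°.
cos H₀ = −tan(+34.5°) tan(-23.440°) = 0.2980, H₀ = 1.2682 rad.
Bracket: H₀ sin φ sin δ + cos φ cos δ sin H₀ = 1.2682×0.56641×-0.39779 + 0.82413×0.91748×0.95457 = -0.285741 + 0.721772 = 0.436031.
Q̄ = (S₀/π) × [bracket] = (1361/π) × 0.436031 = 188.90 W/m².
— Configuration B (φ=+34.5°):
Solar declination: sin δ = sin ε · sin λ_s = sin 23.44° × sin 88.1° = 0.39757, so δ = +23.426°.
cos H₀ = −tan(+34.5°) tan(+23.426°) = -0.2978, H₀ = 1.8732 rad.
Bracket: H₀ sin φ sin δ + cos φ cos δ sin H₀ = 1.8732×0.56641×0.39757 + 0.82413×0.91757×0.95463 = 0.421821 + 0.721888 = 1.143709.
Q̄ = (S₀/π) × [bracket] = (1361/π) × 1.143709 = 495.48 W/m².
Ratio Q̄_A / Q̄_B = 188.90 / 495.48 = 0.3812.

Q̄_A / Q̄_B ≈ 0.381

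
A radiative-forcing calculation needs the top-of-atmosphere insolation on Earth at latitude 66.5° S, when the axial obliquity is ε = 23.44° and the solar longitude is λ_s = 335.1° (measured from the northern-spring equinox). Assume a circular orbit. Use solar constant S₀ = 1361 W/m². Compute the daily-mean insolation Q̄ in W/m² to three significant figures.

Q̄ ≈ 288 W/m²

Solar declination: sin δ = sin ε · sin λ_s = sin 23.44° × sin 335.1° = -0.16748, so δ = -9.642°.
cos H₀ = −tan(-66.5°) tan(-9.642°) = -0.3907, H₀ = 1.9722 rad.
Bracket: H₀ sin φ sin δ + cos φ cos δ sin H₀ = 1.9722×-0.91706×-0.16748 + 0.39875×0.98587×0.92052 = 0.302909 + 0.361871 = 0.664780.
Q̄ = (S₀/π) × [bracket] = (1361/π) × 0.664780 = 288.0 W/m².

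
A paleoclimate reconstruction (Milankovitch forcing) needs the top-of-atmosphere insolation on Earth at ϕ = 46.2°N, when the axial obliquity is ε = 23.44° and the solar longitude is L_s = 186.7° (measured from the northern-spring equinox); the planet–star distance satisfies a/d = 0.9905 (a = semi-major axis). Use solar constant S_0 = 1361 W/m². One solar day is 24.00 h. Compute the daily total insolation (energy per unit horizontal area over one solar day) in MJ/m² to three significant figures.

Solar declination: sin δ = sin ε · sin L_s = sin 23.44° × sin 186.7° = -0.04641, so δ = -2.660°.
cos h₀ = −tan(+46.2°) tan(-2.660°) = 0.0484, h₀ = 1.5223 rad.
Bracket: h₀ sin ϕ sin δ + cos ϕ cos δ sin h₀ = 1.5223×0.72176×-0.04641 + 0.69214×0.99892×0.99883 = -0.050992 + 0.690584 = 0.639592.
Inverse-square distance factor (a/d)² = 0.9905² = 0.981090.
Q̄ = (S_0/π) × 0.981090 × [bracket] = (1361/π) × 0.981090 × 0.639592 = 271.84 W/m².
Daily total = Q̄ × 24.00 h × 3600 s/h = 271.84 × 24.00 × 3600 / 10⁶ = 23.49 MJ/m².

23.5 MJ/m²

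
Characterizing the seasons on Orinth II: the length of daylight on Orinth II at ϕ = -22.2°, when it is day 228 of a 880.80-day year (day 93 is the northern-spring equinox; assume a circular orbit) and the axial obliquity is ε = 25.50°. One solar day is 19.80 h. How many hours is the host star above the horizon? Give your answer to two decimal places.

Solar longitude: L_s = 360° × (228 − 93)/880.80 = 55.177°.
sin δ = sin 25.50° × sin 55.177° = 0.35342, so δ = +20.696°.
cos h₀ = −tan ϕ · tan δ = −tan(-22.2°) × tan(+20.696°) = 0.1542, so h₀ = 1.4160 rad = 81.13°.
Daylight = 2h₀/(2π) × 19.80 h = (1.4160/π) × 19.80 = 8.92 h.

8.92 h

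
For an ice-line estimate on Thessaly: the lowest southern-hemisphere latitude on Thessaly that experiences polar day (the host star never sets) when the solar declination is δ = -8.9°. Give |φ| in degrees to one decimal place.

Polar day requires cos H₀ = −tan φ tan δ ≤ −1, i.e. tan φ tan δ ≥ 1.
The boundary is |tan φ| · |tan δ| = 1, so |φ| = 90° − |δ| = 90° − 8.9° = 81.1° in the southern hemisphere.

|φ| = 81.1°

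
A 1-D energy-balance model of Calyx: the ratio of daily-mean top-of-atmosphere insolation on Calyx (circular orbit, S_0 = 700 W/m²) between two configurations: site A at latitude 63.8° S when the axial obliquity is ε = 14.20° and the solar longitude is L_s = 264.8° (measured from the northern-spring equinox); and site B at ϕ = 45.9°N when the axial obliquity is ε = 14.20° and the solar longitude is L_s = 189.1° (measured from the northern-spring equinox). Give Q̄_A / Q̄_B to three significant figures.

— Configuration A (ϕ=-63.8°):
Solar declination: sin δ = sin ε · sin L_s = sin 14.20° × sin 264.8° = -0.24430, so δ = -14.140°.
cos h₀ = −tan(-63.8°) tan(-14.140°) = -0.5120, h₀ = 2.1083 rad.
Bracket: h₀ sin ϕ sin δ + cos ϕ cos δ sin h₀ = 2.1083×-0.89726×-0.24430 + 0.44151×0.96970×0.85899 = 0.462141 + 0.367761 = 0.829902.
Q̄ = (S_0/π) × [bracket] = (700/π) × 0.829902 = 184.92 W/m².
— Configuration B (ϕ=+45.9°):
Solar declination: sin δ = sin ε · sin L_s = sin 14.20° × sin 189.1° = -0.03880, so δ = -2.223°.
cos h₀ = −tan(+45.9°) tan(-2.223°) = 0.0401, h₀ = 1.5307 rad.
Bracket: h₀ sin ϕ sin δ + cos ϕ cos δ sin h₀ = 1.5307×0.71813×-0.03880 + 0.69591×0.99925×0.99920 = -0.042651 + 0.694832 = 0.652181.
Q̄ = (S_0/π) × [bracket] = (700/π) × 0.652181 = 145.32 W/m².
Ratio Q̄_A / Q̄_B = 184.92 / 145.32 = 1.273.

Q̄_A / Q̄_B ≈ 1.27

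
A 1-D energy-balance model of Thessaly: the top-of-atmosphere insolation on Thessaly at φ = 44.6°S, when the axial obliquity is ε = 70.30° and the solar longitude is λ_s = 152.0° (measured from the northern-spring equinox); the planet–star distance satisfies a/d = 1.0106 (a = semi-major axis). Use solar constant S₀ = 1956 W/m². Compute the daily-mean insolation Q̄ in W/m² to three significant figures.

Solar declination: sin δ = sin ε · sin λ_s = sin 70.30° × sin 152.0° = 0.44199, so δ = +26.231°.
cos H₀ = −tan(-44.6°) tan(+26.231°) = 0.4859, H₀ = 1.0634 rad.
Bracket: H₀ sin φ sin δ + cos φ cos δ sin H₀ = 1.0634×-0.70215×0.44199 + 0.71203×0.89702×0.87401 = -0.330019 + 0.558235 = 0.228216.
Inverse-square distance factor (a/d)² = 1.0106² = 1.021312.
Q̄ = (S₀/π) × 1.021312 × [bracket] = (1956/π) × 1.021312 × 0.228216 = 145.1 W/m².

Q̄ ≈ 145 W/m²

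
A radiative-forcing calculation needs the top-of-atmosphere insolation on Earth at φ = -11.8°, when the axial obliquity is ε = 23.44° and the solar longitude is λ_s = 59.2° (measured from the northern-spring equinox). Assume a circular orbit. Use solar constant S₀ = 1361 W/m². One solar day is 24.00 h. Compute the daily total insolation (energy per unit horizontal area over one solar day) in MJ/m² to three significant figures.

30.4 MJ/m²

Solar declination: sin δ = sin ε · sin λ_s = sin 23.44° × sin 59.2° = 0.34168, so δ = +19.980°.
cos H₀ = −tan(-11.8°) tan(+19.980°) = 0.0760, H₀ = 1.4948 rad.
Bracket: H₀ sin φ sin δ + cos φ cos δ sin H₀ = 1.4948×-0.20450×0.34168 + 0.97887×0.93981×0.99711 = -0.104447 + 0.917293 = 0.812846.
Q̄ = (S₀/π) × [bracket] = (1361/π) × 0.812846 = 352.14 W/m².
Daily total = Q̄ × 24.00 h × 3600 s/h = 352.14 × 24.00 × 3600 / 10⁶ = 30.42 MJ/m².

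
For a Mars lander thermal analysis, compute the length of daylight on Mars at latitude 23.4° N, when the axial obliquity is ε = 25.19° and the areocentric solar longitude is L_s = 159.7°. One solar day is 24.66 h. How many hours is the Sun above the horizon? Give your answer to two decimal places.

12.84 h

sin δ = sin 25.19° × sin 159.7° = 0.14766, so δ = +8.492°.
cos h₀ = −tan ϕ · tan δ = −tan(+23.4°) × tan(+8.492°) = -0.0646, so h₀ = 1.6354 rad = 93.70°.
Daylight = 2h₀/(2π) × 24.66 h = (1.6354/π) × 24.66 = 12.84 h.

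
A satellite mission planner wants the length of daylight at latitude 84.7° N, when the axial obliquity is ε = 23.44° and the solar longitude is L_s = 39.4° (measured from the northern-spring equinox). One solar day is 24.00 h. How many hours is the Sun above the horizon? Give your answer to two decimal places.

24.00 h

Solar declination: sin δ = sin ε · sin L_s = sin 23.44° × sin 39.4° = 0.25249, so δ = +14.625°.
Sunrise equation: cos h₀ = −tan ϕ · tan δ = -2.8129 ≤ −1, so the Sun never sets (polar day) and h₀ = π.
Daylight = 2h₀/(2π) × 24.00 h = (3.1416/π) × 24.00 = 24.00 h.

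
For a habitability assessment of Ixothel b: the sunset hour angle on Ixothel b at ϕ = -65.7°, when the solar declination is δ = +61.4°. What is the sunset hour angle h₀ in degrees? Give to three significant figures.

h₀ = 0.00°

cos h₀ = −tan ϕ · tan δ = 4.0621 ≥ 1, so the host star never rises (polar night) and h₀ = 0.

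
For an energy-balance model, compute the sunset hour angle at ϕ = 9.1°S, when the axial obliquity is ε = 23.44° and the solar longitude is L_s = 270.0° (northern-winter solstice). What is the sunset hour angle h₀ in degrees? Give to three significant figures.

Solar declination: sin δ = sin ε · sin L_s = sin 23.44° × sin 270.0° = -0.39779, so δ = -23.440°.
cos h₀ = −tan ϕ · tan δ = −tan(-9.1°) × tan(-23.440°) = -0.0694, so h₀ = 1.6403 rad = 93.98°.

h₀ = 94.0°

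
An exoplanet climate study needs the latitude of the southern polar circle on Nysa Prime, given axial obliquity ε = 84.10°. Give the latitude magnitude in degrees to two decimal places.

5.90°

The polar circle is the lowest latitude that experiences at least one full rotation of continuous darkness at the northern-summer solstice; it lies at |ϕ| = 90° − ε = 90° − 84.10° = 5.90°.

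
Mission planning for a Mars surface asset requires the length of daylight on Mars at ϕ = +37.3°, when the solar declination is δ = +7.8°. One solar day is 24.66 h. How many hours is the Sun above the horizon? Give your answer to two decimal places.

cos h₀ = −tan ϕ · tan δ = −tan(+37.3°) × tan(+7.800°) = -0.1044, so h₀ = 1.6753 rad = 95.99°.
Daylight = 2h₀/(2π) × 24.66 h = (1.6753/π) × 24.66 = 13.15 h.

13.15 h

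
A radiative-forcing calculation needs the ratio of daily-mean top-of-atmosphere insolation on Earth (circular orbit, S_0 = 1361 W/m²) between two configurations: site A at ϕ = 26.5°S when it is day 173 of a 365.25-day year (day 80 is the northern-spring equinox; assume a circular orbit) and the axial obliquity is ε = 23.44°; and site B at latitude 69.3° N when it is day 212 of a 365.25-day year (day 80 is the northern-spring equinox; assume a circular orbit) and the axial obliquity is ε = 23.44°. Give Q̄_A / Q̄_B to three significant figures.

— Configuration A (ϕ=-26.5°):
Solar longitude: L_s = 360° × (173 − 80)/365.25 = 91.663°.
sin δ = sin 23.44° × sin 91.663° = 0.39762, so δ = +23.430°.
cos h₀ = −tan(-26.5°) tan(+23.430°) = 0.2161, h₀ = 1.3530 rad.
Bracket: h₀ sin ϕ sin δ + cos ϕ cos δ sin h₀ = 1.3530×-0.44620×0.39762 + 0.89493×0.91755×0.97638 = -0.240047 + 0.801748 = 0.561701.
Q̄ = (S_0/π) × [bracket] = (1361/π) × 0.561701 = 243.34 W/m².
— Configuration B (ϕ=+69.3°):
Solar longitude: L_s = 360° × (212 − 80)/365.25 = 130.103°.
sin δ = sin 23.44° × sin 130.103° = 0.30427, so δ = +17.714°.
cos h₀ = −tan(+69.3°) tan(+17.714°) = -0.8453, h₀ = 2.5779 rad.
Bracket: h₀ sin ϕ sin δ + cos ϕ cos δ sin h₀ = 2.5779×0.93544×0.30427 + 0.35347×0.95259×0.53431 = 0.733738 + 0.179909 = 0.913647.
Q̄ = (S_0/π) × [bracket] = (1361/π) × 0.913647 = 395.81 W/m².
Ratio Q̄_A / Q̄_B = 243.34 / 395.81 = 0.6148.

Q̄_A / Q̄_B ≈ 0.615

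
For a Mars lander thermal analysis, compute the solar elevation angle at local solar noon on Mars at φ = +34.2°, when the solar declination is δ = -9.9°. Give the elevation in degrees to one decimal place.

At local noon the hour angle is zero, so the zenith angle equals |φ − δ| = |+34.2° − (-9.900°)| = 44.100°.
Elevation = 90° − 44.100° = 45.9°.

45.9°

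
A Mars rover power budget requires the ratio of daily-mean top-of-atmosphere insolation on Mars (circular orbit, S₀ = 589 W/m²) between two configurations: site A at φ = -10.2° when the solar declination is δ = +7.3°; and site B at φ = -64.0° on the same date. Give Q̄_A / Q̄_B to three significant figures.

— Configuration A (φ=-10.2°):
cos H₀ = −tan(-10.2°) tan(+7.300°) = 0.0230, H₀ = 1.5477 rad.
Bracket: H₀ sin φ sin δ + cos φ cos δ sin H₀ = 1.5477×-0.17708×0.12706 + 0.98420×0.99189×0.99973 = -0.034823 + 0.975955 = 0.941132.
Q̄ = (S₀/π) × [bracket] = (589/π) × 0.941132 = 176.45 W/m².
— Configuration B (φ=-64.0°):
cos H₀ = −tan(-64.0°) tan(+7.300°) = 0.2626, H₀ = 1.3050 rad.
Bracket: H₀ sin φ sin δ + cos φ cos δ sin H₀ = 1.3050×-0.89879×0.12706 + 0.43837×0.99189×0.96489 = -0.149031 + 0.419548 = 0.270517.
Q̄ = (S₀/π) × [bracket] = (589/π) × 0.270517 = 50.718 W/m².
Ratio Q̄_A / Q̄_B = 176.45 / 50.718 = 3.479.

Q̄_A / Q̄_B ≈ 3.48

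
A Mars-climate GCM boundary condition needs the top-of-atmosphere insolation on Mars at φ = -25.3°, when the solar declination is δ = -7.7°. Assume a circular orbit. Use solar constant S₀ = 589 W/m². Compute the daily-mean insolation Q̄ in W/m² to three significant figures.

Q̄ ≈ 185 W/m²

cos H₀ = −tan(-25.3°) tan(-7.700°) = -0.0639, H₀ = 1.6348 rad.
Bracket: H₀ sin φ sin δ + cos φ cos δ sin H₀ = 1.6348×-0.42736×-0.13399 + 0.90408×0.99098×0.99796 = 0.093612 + 0.894098 = 0.987710.
Q̄ = (S₀/π) × [bracket] = (589/π) × 0.987710 = 185.2 W/m².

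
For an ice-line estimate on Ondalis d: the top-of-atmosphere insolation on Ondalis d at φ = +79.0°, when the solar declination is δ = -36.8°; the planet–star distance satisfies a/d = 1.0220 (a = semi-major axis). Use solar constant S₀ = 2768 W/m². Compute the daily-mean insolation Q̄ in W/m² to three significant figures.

Q̄ ≈ 0.00 W/m²

cos H₀ = −tan(+79.0°) tan(-36.800°) = 3.8486 ≥ 1 ⇒ polar night, H₀ = 0 and Q̄ = 0.
Inverse-square distance factor (a/d)² = 1.0220² = 1.044484.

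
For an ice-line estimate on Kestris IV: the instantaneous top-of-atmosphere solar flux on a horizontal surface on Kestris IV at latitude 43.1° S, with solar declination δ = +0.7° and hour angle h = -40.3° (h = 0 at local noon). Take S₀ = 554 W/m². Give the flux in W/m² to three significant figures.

304 W/m²

cos θ_z = sin φ sin δ + cos φ cos δ cos h = -0.008348 + 0.556830 = 0.548482.
Flux = S₀ · cos θ_z = 554 × 0.548482 = 303.9 W/m².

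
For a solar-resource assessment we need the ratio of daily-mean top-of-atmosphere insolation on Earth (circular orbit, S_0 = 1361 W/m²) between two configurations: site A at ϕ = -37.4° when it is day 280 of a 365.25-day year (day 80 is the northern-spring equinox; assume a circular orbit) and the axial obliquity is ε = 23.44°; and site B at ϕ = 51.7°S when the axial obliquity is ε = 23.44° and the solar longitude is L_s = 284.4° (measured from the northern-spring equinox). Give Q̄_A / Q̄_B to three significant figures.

— Configuration A (ϕ=-37.4°):
Solar longitude: L_s = 360° × (280 − 80)/365.25 = 197.125°.
sin δ = sin 23.44° × sin 197.125° = -0.11713, so δ = -6.727°.
cos h₀ = −tan(-37.4°) tan(-6.727°) = -0.0902, h₀ = 1.6611 rad.
Bracket: h₀ sin ϕ sin δ + cos ϕ cos δ sin h₀ = 1.6611×-0.60738×-0.11713 + 0.79441×0.99312×0.99593 = 0.118175 + 0.785733 = 0.903908.
Q̄ = (S_0/π) × [bracket] = (1361/π) × 0.903908 = 391.59 W/m².
— Configuration B (ϕ=-51.7°):
Solar declination: sin δ = sin ε · sin L_s = sin 23.44° × sin 284.4° = -0.38529, so δ = -22.662°.
cos h₀ = −tan(-51.7°) tan(-22.662°) = -0.5287, h₀ = 2.1278 rad.
Bracket: h₀ sin ϕ sin δ + cos ϕ cos δ sin h₀ = 2.1278×-0.78478×-0.38529 + 0.61978×0.92280×0.84882 = 0.643378 + 0.485468 = 1.128846.
Q̄ = (S_0/π) × [bracket] = (1361/π) × 1.128846 = 489.04 W/m².
Ratio Q̄_A / Q̄_B = 391.59 / 489.04 = 0.8007.

Q̄_A / Q̄_B ≈ 0.801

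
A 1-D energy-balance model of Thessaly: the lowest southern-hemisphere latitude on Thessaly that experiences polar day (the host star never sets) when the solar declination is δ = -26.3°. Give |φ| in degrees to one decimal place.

|φ| = 63.7°

Polar day requires cos H₀ = −tan φ tan δ ≤ −1, i.e. tan φ tan δ ≥ 1.
The boundary is |tan φ| · |tan δ| = 1, so |φ| = 90° − |δ| = 90° − 26.3° = 63.7° in the southern hemisphere.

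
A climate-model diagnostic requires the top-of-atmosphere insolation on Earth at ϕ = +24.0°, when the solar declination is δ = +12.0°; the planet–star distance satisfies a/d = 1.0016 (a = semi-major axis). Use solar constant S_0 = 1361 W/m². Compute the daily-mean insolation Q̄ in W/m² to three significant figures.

cos h₀ = −tan(+24.0°) tan(+12.000°) = -0.0946, h₀ = 1.6656 rad.
Bracket: h₀ sin ϕ sin δ + cos ϕ cos δ sin h₀ = 1.6656×0.40674×0.20791 + 0.91355×0.97815×0.99551 = 0.140852 + 0.889577 = 1.030429.
Inverse-square distance factor (a/d)² = 1.0016² = 1.003203.
Q̄ = (S_0/π) × 1.003203 × [bracket] = (1361/π) × 1.003203 × 1.030429 = 447.8 W/m².

Q̄ ≈ 448 W/m²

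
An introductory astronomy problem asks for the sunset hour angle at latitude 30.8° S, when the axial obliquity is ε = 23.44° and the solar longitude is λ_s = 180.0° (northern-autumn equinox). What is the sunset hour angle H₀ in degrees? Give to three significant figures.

Solar declination: sin δ = sin ε · sin λ_s = sin 23.44° × sin 180.0° = 0.00000, so δ = +0.000°.
cos H₀ = −tan φ · tan δ = −tan(-30.8°) × tan(+0.000°) = 0.0000, so H₀ = 1.5708 rad = 90.00°.

H₀ = 90.0°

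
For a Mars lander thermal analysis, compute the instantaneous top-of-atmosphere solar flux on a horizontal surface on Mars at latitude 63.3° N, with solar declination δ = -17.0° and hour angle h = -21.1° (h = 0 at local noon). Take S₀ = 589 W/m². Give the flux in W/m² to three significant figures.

82.3 W/m²

cos θ_z = sin φ sin δ + cos φ cos δ cos h = -0.261197 + 0.400877 = 0.139680.
Flux = S₀ · cos θ_z = 589 × 0.139680 = 82.27 W/m².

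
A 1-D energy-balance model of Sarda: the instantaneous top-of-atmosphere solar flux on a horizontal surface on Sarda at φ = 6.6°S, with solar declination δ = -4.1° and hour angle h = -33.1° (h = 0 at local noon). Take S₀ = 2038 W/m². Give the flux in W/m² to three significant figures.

cos θ_z = sin φ sin δ + cos φ cos δ cos h = 0.008218 + 0.830037 = 0.838255.
Flux = S₀ · cos θ_z = 2038 × 0.838255 = 1708 W/m².

1.71e+03 W/m²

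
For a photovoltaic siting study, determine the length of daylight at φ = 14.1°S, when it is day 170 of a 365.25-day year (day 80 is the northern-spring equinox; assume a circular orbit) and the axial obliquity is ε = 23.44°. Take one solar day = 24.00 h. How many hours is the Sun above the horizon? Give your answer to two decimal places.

11.17 h

Solar longitude: λ_s = 360° × (170 − 80)/365.25 = 88.706°.
sin δ = sin 23.44° × sin 88.706° = 0.39769, so δ = +23.434°.
cos H₀ = −tan φ · tan δ = −tan(-14.1°) × tan(+23.434°) = 0.1089, so H₀ = 1.4617 rad = 83.75°.
Daylight = 2H₀/(2π) × 24.00 h = (1.4617/π) × 24.00 = 11.17 h.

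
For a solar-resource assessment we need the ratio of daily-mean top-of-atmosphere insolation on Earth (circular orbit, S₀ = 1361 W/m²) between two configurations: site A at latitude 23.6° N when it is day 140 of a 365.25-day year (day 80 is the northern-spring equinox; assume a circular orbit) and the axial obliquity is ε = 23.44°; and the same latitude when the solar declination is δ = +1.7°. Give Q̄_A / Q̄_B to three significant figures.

— Configuration A (φ=+23.6°):
Solar longitude: λ_s = 360° × (140 − 80)/365.25 = 59.138°.
sin δ = sin 23.44° × sin 59.138° = 0.34146, so δ = +19.966°.
cos H₀ = −tan(+23.6°) tan(+19.966°) = -0.1587, H₀ = 1.7302 rad.
Bracket: H₀ sin φ sin δ + cos φ cos δ sin H₀ = 1.7302×0.40035×0.34146 + 0.91636×0.93990×0.98732 = 0.236524 + 0.850366 = 1.086890.
Q̄ = (S₀/π) × [bracket] = (1361/π) × 1.086890 = 470.86 W/m².
— Configuration B (φ=+23.6°):
cos H₀ = −tan(+23.6°) tan(+1.700°) = -0.0130, H₀ = 1.5838 rad.
Bracket: H₀ sin φ sin δ + cos φ cos δ sin H₀ = 1.5838×0.40035×0.02967 + 0.91636×0.99956×0.99992 = 0.018813 + 0.915884 = 0.934697.
Q̄ = (S₀/π) × [bracket] = (1361/π) × 0.934697 = 404.93 W/m².
Ratio Q̄_A / Q̄_B = 470.86 / 404.93 = 1.163.

Q̄_A / Q̄_B ≈ 1.16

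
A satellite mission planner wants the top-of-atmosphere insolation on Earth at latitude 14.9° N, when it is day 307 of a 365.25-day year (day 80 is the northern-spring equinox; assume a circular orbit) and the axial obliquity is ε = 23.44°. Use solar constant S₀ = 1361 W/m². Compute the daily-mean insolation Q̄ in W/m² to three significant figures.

Q̄ ≈ 356 W/m²

Solar longitude: λ_s = 360° × (307 − 80)/365.25 = 223.737°.
sin δ = sin 23.44° × sin 223.737° = -0.27501, so δ = -15.963°.
cos H₀ = −tan(+14.9°) tan(-15.963°) = 0.0761, H₀ = 1.4946 rad.
Bracket: H₀ sin φ sin δ + cos φ cos δ sin H₀ = 1.4946×0.25713×-0.27501 + 0.96638×0.96144×0.99710 = -0.105688 + 0.926422 = 0.820734.
Q̄ = (S₀/π) × [bracket] = (1361/π) × 0.820734 = 355.6 W/m².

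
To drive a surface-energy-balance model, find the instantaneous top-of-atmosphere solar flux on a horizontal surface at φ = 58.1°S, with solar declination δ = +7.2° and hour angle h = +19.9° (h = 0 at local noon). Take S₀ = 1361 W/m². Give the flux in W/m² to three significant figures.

526 W/m²

cos θ_z = sin φ sin δ + cos φ cos δ cos h = -0.106404 + 0.492966 = 0.386562.
Flux = S₀ · cos θ_z = 1361 × 0.386562 = 526.1 W/m².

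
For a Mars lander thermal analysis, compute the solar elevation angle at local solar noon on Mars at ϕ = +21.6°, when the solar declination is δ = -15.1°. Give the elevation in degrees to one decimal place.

At local noon the hour angle is zero, so the zenith angle equals |ϕ − δ| = |+21.6° − (-15.100°)| = 36.700°.
Elevation = 90° − 36.700° = 53.3°.

53.3°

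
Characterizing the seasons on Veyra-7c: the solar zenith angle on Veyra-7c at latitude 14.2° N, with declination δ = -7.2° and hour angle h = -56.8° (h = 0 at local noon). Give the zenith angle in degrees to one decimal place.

cos θ_z = sin φ sin δ + cos φ cos δ cos h = -0.030745 + 0.526647 = 0.495902.
θ_z = arccos(0.495902) = 60.3°.

θ_z = 60.3°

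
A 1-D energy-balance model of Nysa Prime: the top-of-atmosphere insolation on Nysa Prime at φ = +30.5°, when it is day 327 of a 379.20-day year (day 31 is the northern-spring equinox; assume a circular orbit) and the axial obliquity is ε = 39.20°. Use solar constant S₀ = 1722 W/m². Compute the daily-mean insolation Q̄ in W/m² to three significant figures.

Solar longitude: λ_s = 360° × (327 − 31)/379.20 = 281.013°.
sin δ = sin 39.20° × sin 281.013° = -0.62039, so δ = -38.345°.
cos H₀ = −tan(+30.5°) tan(-38.345°) = 0.4659, H₀ = 1.0861 rad.
Bracket: H₀ sin φ sin δ + cos φ cos δ sin H₀ = 1.0861×0.50754×-0.62039 + 0.86163×0.78429×0.88481 = -0.341983 + 0.597926 = 0.255943.
Q̄ = (S₀/π) × [bracket] = (1722/π) × 0.255943 = 140.3 W/m².

Q̄ ≈ 140 W/m²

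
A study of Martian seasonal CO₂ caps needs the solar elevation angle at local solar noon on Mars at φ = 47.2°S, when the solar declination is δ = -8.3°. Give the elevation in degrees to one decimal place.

51.1°

At local noon the hour angle is zero, so the zenith angle equals |φ − δ| = |-47.2° − (-8.300°)| = 38.900°.
Elevation = 90° − 38.900° = 51.1°.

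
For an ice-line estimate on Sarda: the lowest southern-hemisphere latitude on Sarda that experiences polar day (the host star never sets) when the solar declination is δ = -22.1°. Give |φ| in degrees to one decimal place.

|φ| = 67.9°

Polar day requires cos H₀ = −tan φ tan δ ≤ −1, i.e. tan φ tan δ ≥ 1.
The boundary is |tan φ| · |tan δ| = 1, so |φ| = 90° − |δ| = 90° − 22.1° = 67.9° in the southern hemisphere.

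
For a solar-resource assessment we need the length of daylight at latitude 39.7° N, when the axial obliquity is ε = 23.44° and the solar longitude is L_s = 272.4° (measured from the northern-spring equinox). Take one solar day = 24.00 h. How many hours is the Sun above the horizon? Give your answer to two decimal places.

9.19 h

Solar declination: sin δ = sin ε · sin L_s = sin 23.44° × sin 272.4° = -0.39744, so δ = -23.418°.
cos h₀ = −tan ϕ · tan δ = −tan(+39.7°) × tan(-23.418°) = 0.3596, so h₀ = 1.2030 rad = 68.93°.
Daylight = 2h₀/(2π) × 24.00 h = (1.2030/π) × 24.00 = 9.19 h.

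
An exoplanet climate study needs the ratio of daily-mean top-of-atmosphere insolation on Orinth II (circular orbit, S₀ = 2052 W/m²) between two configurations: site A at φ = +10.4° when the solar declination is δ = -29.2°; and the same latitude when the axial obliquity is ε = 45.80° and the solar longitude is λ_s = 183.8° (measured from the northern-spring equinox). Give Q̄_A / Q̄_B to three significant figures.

Q̄_A / Q̄_B ≈ 0.748

— Configuration A (φ=+10.4°):
cos H₀ = −tan(+10.4°) tan(-29.200°) = 0.1026, H₀ = 1.4680 rad.
Bracket: H₀ sin φ sin δ + cos φ cos δ sin H₀ = 1.4680×0.18052×-0.48786 + 0.98357×0.87292×0.99473 = -0.129285 + 0.854053 = 0.724768.
Q̄ = (S₀/π) × [bracket] = (2052/π) × 0.724768 = 473.40 W/m².
— Configuration B (φ=+10.4°):
Solar declination: sin δ = sin ε · sin λ_s = sin 45.80° × sin 183.8° = -0.04751, so δ = -2.723°.
cos H₀ = −tan(+10.4°) tan(-2.723°) = 0.0087, H₀ = 1.5621 rad.
Bracket: H₀ sin φ sin δ + cos φ cos δ sin H₀ = 1.5621×0.18052×-0.04751 + 0.98357×0.99887×0.99996 = -0.013397 + 0.982419 = 0.969022.
Q̄ = (S₀/π) × [bracket] = (2052/π) × 0.969022 = 632.94 W/m².
Ratio Q̄_A / Q̄_B = 473.40 / 632.94 = 0.7479.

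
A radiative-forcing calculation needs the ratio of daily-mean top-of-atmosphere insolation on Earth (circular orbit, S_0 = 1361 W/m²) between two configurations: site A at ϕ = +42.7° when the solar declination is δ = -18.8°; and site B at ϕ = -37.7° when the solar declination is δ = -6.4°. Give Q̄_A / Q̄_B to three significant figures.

Q̄_A / Q̄_B ≈ 0.432

— Configuration A (ϕ=+42.7°):
cos h₀ = −tan(+42.7°) tan(-18.800°) = 0.3141, h₀ = 1.2512 rad.
Bracket: h₀ sin ϕ sin δ + cos ϕ cos δ sin h₀ = 1.2512×0.67816×-0.32227 + 0.73491×0.94665×0.94938 = -0.273451 + 0.660486 = 0.387035.
Q̄ = (S_0/π) × [bracket] = (1361/π) × 0.387035 = 167.67 W/m².
— Configuration B (ϕ=-37.7°):
cos h₀ = −tan(-37.7°) tan(-6.400°) = -0.0867, h₀ = 1.6576 rad.
Bracket: h₀ sin ϕ sin δ + cos ϕ cos δ sin h₀ = 1.6576×-0.61153×-0.11147 + 0.79122×0.99377×0.99624 = 0.112994 + 0.783334 = 0.896328.
Q̄ = (S_0/π) × [bracket] = (1361/π) × 0.896328 = 388.31 W/m².
Ratio Q̄_A / Q̄_B = 167.67 / 388.31 = 0.4318.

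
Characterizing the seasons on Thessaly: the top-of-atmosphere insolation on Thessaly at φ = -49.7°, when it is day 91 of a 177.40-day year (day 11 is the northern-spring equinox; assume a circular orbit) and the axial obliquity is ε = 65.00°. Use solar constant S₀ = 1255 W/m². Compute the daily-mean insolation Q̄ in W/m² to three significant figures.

Solar longitude: λ_s = 360° × (91 − 11)/177.40 = 162.345°.
sin δ = sin 65.00° × sin 162.345° = 0.27487, so δ = +15.954°.
cos H₀ = −tan(-49.7°) tan(+15.954°) = 0.3371, H₀ = 1.2270 rad.
Bracket: H₀ sin φ sin δ + cos φ cos δ sin H₀ = 1.2270×-0.76267×0.27487 + 0.64679×0.96148×0.94147 = -0.257222 + 0.585477 = 0.328255.
Q̄ = (S₀/π) × [bracket] = (1255/π) × 0.328255 = 131.1 W/m².

Q̄ ≈ 131 W/m²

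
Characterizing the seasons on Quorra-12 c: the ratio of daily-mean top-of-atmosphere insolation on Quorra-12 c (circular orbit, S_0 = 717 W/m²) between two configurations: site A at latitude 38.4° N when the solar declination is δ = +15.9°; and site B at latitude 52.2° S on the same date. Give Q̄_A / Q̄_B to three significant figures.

— Configuration A (ϕ=+38.4°):
cos h₀ = −tan(+38.4°) tan(+15.900°) = -0.2258, h₀ = 1.7985 rad.
Bracket: h₀ sin ϕ sin δ + cos ϕ cos δ sin h₀ = 1.7985×0.62115×0.27396 + 0.78369×0.96174×0.97418 = 0.306051 + 0.734245 = 1.040296.
Q̄ = (S_0/π) × [bracket] = (717/π) × 1.040296 = 237.42 W/m².
— Configuration B (ϕ=-52.2°):
cos h₀ = −tan(-52.2°) tan(+15.900°) = 0.3672, h₀ = 1.1948 rad.
Bracket: h₀ sin ϕ sin δ + cos ϕ cos δ sin h₀ = 1.1948×-0.79016×0.27396 + 0.61291×0.96174×0.93013 = -0.258641 + 0.548274 = 0.289633.
Q̄ = (S_0/π) × [bracket] = (717/π) × 0.289633 = 66.102 W/m².
Ratio Q̄_A / Q̄_B = 237.42 / 66.102 = 3.592.

Q̄_A / Q̄_B ≈ 3.59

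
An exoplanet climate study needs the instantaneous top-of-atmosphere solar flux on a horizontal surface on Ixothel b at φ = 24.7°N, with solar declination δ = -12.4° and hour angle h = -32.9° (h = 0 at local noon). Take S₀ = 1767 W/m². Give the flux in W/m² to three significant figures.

1.16e+03 W/m²

cos θ_z = sin φ sin δ + cos φ cos δ cos h = -0.089731 + 0.745007 = 0.655276.
Flux = S₀ · cos θ_z = 1767 × 0.655276 = 1158 W/m².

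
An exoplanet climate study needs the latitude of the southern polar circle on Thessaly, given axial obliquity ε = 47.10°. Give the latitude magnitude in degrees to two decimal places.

42.90°

The polar circle is the lowest latitude that experiences at least one full rotation of continuous darkness at the northern-summer solstice; it lies at |φ| = 90° − ε = 90° − 47.10° = 42.90°.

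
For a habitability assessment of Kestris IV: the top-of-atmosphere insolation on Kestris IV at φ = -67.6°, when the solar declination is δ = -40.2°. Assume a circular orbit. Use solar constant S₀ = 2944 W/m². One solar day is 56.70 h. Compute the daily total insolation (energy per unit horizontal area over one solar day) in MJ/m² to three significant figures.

359 MJ/m²

cos H₀ = −tan(-67.6°) tan(-40.200°) = -2.0503 ≤ −1 ⇒ polar day, H₀ = π.
Bracket: H₀ sin φ sin δ + cos φ cos δ sin H₀ = 3.1416×-0.92455×-0.64546 + 0.38107×0.76380×0.00000 = 1.874781 + 0.000000 = 1.874781.
Q̄ = (S₀/π) × [bracket] = (2944/π) × 1.874781 = 1756.9 W/m².
Daily total = Q̄ × 56.70 h × 3600 s/h = 1756.9 × 56.70 × 3600 / 10⁶ = 358.6 MJ/m².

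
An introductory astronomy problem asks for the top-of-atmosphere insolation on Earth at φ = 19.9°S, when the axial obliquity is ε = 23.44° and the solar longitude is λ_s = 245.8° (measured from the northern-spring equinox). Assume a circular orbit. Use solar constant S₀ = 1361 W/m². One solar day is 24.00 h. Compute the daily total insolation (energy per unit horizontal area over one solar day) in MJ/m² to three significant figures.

Solar declination: sin δ = sin ε · sin λ_s = sin 23.44° × sin 245.8° = -0.36283, so δ = -21.274°.
cos H₀ = −tan(-19.9°) tan(-21.274°) = -0.1409, H₀ = 1.7122 rad.
Bracket: H₀ sin φ sin δ + cos φ cos δ sin H₀ = 1.7122×-0.34038×-0.36283 + 0.94029×0.93185×0.99002 = 0.211457 + 0.867465 = 1.078922.
Q̄ = (S₀/π) × [bracket] = (1361/π) × 1.078922 = 467.41 W/m².
Daily total = Q̄ × 24.00 h × 3600 s/h = 467.41 × 24.00 × 3600 / 10⁶ = 40.38 MJ/m².

40.4 MJ/m²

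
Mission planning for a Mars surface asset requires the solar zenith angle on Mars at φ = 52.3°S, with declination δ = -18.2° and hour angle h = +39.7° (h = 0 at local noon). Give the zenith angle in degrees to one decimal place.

θ_z = 46.0°

cos θ_z = sin φ sin δ + cos φ cos δ cos h = 0.247127 + 0.446970 = 0.694097.
θ_z = arccos(0.694097) = 46.0°.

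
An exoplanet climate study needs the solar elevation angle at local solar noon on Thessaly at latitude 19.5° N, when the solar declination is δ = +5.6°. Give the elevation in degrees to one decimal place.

76.1°

At local noon the hour angle is zero, so the zenith angle equals |φ − δ| = |+19.5° − (+5.600°)| = 13.900°.
Elevation = 90° − 13.900° = 76.1°.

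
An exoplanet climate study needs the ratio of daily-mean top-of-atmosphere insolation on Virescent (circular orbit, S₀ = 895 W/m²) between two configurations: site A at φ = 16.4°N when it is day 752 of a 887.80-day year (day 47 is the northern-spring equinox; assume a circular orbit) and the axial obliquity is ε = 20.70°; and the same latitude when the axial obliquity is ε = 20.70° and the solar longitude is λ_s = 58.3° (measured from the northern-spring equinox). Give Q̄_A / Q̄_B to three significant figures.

Q̄_A / Q̄_B ≈ 0.719

— Configuration A (φ=+16.4°):
Solar longitude: λ_s = 360° × (752 − 47)/887.80 = 285.875°.
sin δ = sin 20.70° × sin 285.875° = -0.33999, so δ = -19.876°.
cos H₀ = −tan(+16.4°) tan(-19.876°) = 0.1064, H₀ = 1.4642 rad.
Bracket: H₀ sin φ sin δ + cos φ cos δ sin H₀ = 1.4642×0.28234×-0.33999 + 0.95931×0.94043×0.99432 = -0.140553 + 0.897040 = 0.756487.
Q̄ = (S₀/π) × [bracket] = (895/π) × 0.756487 = 215.51 W/m².
— Configuration B (φ=+16.4°):
Solar declination: sin δ = sin ε · sin λ_s = sin 20.70° × sin 58.3° = 0.30074, so δ = +17.502°.
cos H₀ = −tan(+16.4°) tan(+17.502°) = -0.0928, H₀ = 1.6637 rad.
Bracket: H₀ sin φ sin δ + cos φ cos δ sin H₀ = 1.6637×0.28234×0.30074 + 0.95931×0.95371×0.99568 = 0.141266 + 0.910951 = 1.052217.
Q̄ = (S₀/π) × [bracket] = (895/π) × 1.052217 = 299.76 W/m².
Ratio Q̄_A / Q̄_B = 215.51 / 299.76 = 0.7189.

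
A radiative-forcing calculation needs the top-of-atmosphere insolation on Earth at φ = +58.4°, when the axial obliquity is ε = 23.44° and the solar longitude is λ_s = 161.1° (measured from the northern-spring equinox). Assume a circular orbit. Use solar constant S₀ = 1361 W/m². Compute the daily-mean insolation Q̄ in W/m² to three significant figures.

Q̄ ≈ 305 W/m²

Solar declination: sin δ = sin ε · sin λ_s = sin 23.44° × sin 161.1° = 0.12885, so δ = +7.403°.
cos H₀ = −tan(+58.4°) tan(+7.403°) = -0.2112, H₀ = 1.7836 rad.
Bracket: H₀ sin φ sin δ + cos φ cos δ sin H₀ = 1.7836×0.85173×0.12885 + 0.52399×0.99166×0.97744 = 0.195742 + 0.507897 = 0.703639.
Q̄ = (S₀/π) × [bracket] = (1361/π) × 0.703639 = 304.8 W/m².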